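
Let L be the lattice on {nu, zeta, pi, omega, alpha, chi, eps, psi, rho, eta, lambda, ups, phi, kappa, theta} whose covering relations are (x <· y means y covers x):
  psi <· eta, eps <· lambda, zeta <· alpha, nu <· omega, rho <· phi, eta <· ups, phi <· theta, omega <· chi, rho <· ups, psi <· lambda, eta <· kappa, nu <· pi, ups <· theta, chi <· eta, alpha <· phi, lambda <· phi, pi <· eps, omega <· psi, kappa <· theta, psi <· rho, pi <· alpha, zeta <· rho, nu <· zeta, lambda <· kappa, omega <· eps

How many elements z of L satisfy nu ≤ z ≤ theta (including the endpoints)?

15

The interval [nu, theta] = {alpha, chi, eps, eta, kappa, lambda, nu, omega, phi, pi, psi, rho, theta, ups, zeta}, which has 15 elements.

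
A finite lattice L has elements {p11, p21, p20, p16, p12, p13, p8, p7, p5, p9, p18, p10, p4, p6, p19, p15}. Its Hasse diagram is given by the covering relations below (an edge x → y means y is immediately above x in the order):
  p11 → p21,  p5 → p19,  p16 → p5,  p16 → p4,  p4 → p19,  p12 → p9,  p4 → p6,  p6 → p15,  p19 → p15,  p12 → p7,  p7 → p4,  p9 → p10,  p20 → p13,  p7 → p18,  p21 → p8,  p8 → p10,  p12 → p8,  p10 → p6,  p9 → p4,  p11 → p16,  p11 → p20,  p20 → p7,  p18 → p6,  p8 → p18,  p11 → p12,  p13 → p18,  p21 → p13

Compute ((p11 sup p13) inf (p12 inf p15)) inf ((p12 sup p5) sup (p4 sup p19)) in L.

p11 ∨ p13 = p13
p12 ∧ p15 = p12
p13 ∧ p12 = p11
p12 ∨ p5 = p19
p4 ∨ p19 = p19
p19 ∨ p19 = p19
p11 ∧ p19 = p11

p11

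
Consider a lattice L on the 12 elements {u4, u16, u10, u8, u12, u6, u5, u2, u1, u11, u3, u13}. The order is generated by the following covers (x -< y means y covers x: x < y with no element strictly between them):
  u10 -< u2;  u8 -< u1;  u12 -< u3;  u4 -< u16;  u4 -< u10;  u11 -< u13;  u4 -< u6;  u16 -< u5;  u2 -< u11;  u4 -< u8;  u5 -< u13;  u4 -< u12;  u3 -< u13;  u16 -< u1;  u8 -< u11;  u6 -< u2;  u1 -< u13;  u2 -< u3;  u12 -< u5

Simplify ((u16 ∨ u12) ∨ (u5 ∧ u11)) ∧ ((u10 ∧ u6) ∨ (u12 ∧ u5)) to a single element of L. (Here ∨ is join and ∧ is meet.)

u16 ∨ u12 = u5
u5 ∧ u11 = u4
u5 ∨ u4 = u5
u10 ∧ u6 = u4
u12 ∧ u5 = u12
u4 ∨ u12 = u12
u5 ∧ u12 = u12

u12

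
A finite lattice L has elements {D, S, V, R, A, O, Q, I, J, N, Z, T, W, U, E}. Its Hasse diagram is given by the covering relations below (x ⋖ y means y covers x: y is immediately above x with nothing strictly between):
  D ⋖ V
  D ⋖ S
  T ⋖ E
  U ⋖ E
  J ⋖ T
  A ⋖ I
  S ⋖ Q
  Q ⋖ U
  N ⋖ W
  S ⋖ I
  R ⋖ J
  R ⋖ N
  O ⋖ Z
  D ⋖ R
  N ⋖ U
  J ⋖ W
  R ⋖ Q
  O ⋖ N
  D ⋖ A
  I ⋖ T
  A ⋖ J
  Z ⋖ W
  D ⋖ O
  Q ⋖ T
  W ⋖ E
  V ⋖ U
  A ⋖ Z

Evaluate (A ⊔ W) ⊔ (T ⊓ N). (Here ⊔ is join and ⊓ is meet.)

W

A ∨ W = W
T ∧ N = R
W ∨ R = W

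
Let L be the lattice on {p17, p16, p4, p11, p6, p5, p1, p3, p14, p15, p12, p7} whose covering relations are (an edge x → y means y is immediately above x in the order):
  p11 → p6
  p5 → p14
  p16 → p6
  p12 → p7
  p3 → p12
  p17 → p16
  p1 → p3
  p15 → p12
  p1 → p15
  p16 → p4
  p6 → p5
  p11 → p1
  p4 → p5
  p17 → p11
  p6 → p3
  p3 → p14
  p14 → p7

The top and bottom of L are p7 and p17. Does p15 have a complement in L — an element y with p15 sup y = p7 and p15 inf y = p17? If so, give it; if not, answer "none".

Need y with p15 ∨ y = p7 and p15 ∧ y = p17.
Checking each element gives: p4.

p4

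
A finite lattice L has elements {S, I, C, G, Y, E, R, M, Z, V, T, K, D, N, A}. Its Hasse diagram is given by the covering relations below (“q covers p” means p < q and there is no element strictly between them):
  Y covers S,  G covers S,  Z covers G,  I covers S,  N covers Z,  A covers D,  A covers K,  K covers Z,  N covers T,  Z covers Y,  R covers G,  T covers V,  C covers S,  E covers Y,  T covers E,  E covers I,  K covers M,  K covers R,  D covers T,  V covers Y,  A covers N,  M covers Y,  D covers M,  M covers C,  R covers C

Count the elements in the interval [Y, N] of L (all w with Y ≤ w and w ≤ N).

The interval [Y, N] = {E, N, T, V, Y, Z}, which has 6 elements.

6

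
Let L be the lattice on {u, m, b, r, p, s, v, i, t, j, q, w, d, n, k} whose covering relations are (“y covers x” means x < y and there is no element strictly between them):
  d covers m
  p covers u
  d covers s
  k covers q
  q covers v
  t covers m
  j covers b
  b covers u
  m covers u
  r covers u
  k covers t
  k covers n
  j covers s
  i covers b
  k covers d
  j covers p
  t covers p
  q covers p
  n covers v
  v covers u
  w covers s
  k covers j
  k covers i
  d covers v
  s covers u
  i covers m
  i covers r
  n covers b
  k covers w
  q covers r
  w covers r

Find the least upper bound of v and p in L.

q

Common upper bounds of {v, p}: k, q.
The least among these is q.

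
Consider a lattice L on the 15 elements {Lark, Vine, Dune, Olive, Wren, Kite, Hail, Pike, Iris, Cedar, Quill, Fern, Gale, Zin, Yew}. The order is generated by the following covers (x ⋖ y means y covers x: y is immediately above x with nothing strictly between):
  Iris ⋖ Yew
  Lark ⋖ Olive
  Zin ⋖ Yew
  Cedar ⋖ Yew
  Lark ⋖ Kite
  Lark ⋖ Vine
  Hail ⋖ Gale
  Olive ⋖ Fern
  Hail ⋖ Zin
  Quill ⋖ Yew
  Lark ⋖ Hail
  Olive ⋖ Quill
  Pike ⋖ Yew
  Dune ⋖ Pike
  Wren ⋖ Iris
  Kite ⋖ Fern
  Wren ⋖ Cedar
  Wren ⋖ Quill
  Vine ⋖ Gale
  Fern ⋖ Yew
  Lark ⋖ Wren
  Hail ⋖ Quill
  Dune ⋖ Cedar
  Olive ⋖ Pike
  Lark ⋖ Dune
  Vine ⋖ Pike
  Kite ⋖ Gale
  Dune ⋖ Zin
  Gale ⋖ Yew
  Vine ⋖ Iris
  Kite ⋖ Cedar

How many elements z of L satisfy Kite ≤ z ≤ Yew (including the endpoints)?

The interval [Kite, Yew] = {Cedar, Fern, Gale, Kite, Yew}, which has 5 elements.

5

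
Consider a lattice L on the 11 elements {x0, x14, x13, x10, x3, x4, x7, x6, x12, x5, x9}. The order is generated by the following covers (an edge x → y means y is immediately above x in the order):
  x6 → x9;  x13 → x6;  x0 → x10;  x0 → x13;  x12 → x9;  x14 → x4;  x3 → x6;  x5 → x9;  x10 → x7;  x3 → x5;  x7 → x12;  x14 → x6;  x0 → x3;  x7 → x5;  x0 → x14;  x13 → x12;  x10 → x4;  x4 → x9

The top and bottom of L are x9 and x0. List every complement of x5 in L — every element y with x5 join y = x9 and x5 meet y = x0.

x13, x14

Need y with x5 ∨ y = x9 and x5 ∧ y = x0.
Checking each element gives: x13, x14.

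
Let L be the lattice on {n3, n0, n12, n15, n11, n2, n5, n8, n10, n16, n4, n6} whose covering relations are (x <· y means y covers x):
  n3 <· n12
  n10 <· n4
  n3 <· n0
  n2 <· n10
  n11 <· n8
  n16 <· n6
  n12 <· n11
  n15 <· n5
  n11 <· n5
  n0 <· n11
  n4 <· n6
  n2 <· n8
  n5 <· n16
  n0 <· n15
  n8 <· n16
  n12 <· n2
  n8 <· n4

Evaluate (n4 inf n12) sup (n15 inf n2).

n12

n4 ∧ n12 = n12
n15 ∧ n2 = n3
n12 ∨ n3 = n12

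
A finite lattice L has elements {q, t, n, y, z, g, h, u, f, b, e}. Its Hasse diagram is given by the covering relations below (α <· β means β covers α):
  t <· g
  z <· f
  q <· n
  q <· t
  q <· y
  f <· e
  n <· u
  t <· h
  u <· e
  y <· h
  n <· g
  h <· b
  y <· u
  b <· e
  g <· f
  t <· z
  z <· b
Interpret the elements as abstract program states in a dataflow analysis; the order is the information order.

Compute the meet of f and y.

q

Common lower bounds of {f, y}: q.
The greatest among these is q.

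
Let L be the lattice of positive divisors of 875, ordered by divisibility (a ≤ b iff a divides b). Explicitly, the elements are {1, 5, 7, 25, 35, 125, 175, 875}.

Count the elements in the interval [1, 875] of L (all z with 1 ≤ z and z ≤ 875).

8

The interval [1, 875] = {1, 125, 175, 25, 35, 5, 7, 875}, which has 8 elements.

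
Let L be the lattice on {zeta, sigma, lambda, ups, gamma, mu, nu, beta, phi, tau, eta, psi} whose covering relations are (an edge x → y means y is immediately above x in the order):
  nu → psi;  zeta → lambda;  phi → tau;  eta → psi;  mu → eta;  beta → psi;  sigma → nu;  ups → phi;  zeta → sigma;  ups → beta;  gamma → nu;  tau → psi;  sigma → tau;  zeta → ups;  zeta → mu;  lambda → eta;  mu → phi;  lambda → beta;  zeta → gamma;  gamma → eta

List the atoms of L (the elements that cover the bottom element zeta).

gamma, lambda, mu, sigma, ups

The atoms are exactly the elements that cover zeta: gamma, lambda, mu, sigma, ups.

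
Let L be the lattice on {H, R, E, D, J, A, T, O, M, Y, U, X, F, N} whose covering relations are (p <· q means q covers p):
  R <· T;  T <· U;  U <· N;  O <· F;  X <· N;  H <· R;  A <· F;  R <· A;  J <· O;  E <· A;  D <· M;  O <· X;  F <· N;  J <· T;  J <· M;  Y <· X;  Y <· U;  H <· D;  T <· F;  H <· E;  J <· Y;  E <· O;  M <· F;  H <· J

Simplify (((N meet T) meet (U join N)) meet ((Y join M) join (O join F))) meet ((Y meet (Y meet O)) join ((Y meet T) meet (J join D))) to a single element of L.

N ∧ T = T
U ∨ N = N
T ∧ N = T
Y ∨ M = N
O ∨ F = F
N ∨ F = N
T ∧ N = T
Y ∧ O = J
Y ∧ J = J
Y ∧ T = J
J ∨ D = M
J ∧ M = J
J ∨ J = J
T ∧ J = J

J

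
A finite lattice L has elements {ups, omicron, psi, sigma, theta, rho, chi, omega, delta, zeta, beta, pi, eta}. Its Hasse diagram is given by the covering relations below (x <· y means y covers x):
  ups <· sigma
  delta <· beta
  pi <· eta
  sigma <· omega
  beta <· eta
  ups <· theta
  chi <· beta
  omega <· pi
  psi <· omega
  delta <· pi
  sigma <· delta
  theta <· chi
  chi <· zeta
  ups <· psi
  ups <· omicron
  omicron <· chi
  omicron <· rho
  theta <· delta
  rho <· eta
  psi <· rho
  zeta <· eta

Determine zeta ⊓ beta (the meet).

Common lower bounds of {zeta, beta}: chi, omicron, theta, ups.
The greatest among these is chi.

chi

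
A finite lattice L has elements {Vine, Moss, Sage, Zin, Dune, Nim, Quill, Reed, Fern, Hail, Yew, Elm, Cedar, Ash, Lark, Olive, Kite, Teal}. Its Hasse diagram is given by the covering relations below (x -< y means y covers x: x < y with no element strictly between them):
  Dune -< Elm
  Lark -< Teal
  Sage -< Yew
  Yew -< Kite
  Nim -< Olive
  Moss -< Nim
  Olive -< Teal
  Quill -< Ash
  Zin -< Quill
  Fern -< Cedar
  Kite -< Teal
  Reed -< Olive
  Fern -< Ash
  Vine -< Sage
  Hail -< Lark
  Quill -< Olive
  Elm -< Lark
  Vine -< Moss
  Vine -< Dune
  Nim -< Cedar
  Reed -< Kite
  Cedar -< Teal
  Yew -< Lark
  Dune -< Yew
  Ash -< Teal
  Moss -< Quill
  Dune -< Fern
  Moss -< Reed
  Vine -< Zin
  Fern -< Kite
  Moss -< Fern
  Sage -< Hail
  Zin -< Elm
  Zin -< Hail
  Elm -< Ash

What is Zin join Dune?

Elm

Common upper bounds of {Zin, Dune}: Ash, Elm, Lark, Teal.
The least among these is Elm.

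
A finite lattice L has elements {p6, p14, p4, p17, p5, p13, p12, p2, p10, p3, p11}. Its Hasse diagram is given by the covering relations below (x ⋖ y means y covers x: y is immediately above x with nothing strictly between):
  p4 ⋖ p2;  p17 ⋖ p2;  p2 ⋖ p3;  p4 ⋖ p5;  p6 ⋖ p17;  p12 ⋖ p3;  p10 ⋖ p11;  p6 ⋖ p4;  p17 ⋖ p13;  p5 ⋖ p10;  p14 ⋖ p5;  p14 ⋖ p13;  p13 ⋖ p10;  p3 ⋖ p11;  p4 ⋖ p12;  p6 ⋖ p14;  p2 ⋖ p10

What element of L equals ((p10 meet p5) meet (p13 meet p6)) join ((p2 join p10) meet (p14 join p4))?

p5

p10 ∧ p5 = p5
p13 ∧ p6 = p6
p5 ∧ p6 = p6
p2 ∨ p10 = p10
p14 ∨ p4 = p5
p10 ∧ p5 = p5
p6 ∨ p5 = p5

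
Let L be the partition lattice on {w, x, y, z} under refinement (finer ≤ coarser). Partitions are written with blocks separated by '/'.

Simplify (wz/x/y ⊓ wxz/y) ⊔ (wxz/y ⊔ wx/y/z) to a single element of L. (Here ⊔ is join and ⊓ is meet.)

wz/x/y ∧ wxz/y = wz/x/y
wxz/y ∨ wx/y/z = wxz/y
wz/x/y ∨ wxz/y = wxz/y

wxz/y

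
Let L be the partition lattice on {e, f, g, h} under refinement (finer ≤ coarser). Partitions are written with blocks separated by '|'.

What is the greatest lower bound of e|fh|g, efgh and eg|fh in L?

The meet (common refinement) of e|fh|g, efgh, eg|fh intersects blocks pairwise, giving e|fh|g.

e|fh|g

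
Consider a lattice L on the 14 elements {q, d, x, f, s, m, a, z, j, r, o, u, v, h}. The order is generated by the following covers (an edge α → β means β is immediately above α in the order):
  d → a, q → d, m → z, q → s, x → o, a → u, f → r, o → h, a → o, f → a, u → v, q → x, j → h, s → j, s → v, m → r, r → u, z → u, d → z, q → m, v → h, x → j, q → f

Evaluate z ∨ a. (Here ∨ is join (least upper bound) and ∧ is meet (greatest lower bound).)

z ∨ a = u

u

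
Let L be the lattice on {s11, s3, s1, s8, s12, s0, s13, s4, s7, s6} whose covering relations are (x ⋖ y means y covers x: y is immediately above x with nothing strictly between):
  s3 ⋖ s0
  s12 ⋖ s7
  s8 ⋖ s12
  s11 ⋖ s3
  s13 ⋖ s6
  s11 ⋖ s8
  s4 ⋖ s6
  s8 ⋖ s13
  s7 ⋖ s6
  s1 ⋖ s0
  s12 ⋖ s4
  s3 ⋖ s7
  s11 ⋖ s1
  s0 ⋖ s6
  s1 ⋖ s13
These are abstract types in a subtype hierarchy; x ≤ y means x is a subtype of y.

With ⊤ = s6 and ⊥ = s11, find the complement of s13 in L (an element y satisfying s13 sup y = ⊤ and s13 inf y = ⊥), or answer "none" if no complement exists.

s3

Need y with s13 ∨ y = s6 and s13 ∧ y = s11.
Checking each element gives: s3.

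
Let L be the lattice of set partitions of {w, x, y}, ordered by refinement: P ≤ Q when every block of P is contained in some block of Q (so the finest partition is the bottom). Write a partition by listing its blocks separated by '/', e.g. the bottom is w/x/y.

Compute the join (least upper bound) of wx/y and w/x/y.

wx/y

The join of wx/y and w/x/y merges any blocks that overlap across the partitions, giving wx/y.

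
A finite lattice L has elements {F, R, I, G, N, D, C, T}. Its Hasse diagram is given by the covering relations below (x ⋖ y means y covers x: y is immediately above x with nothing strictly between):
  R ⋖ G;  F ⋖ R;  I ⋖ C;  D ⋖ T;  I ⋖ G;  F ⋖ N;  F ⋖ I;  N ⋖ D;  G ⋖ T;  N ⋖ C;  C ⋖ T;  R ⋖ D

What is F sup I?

Common upper bounds of {F, I}: C, G, I, T.
The least among these is I.

I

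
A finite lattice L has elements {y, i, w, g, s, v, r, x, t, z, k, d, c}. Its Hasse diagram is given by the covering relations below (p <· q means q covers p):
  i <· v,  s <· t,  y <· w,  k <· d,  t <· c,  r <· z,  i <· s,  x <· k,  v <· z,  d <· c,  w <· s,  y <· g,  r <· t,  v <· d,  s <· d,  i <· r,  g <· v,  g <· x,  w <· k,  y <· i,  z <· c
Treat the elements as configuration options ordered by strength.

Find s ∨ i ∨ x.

Common upper bounds of {s, i, x}: c, d.
The least among these is d.

d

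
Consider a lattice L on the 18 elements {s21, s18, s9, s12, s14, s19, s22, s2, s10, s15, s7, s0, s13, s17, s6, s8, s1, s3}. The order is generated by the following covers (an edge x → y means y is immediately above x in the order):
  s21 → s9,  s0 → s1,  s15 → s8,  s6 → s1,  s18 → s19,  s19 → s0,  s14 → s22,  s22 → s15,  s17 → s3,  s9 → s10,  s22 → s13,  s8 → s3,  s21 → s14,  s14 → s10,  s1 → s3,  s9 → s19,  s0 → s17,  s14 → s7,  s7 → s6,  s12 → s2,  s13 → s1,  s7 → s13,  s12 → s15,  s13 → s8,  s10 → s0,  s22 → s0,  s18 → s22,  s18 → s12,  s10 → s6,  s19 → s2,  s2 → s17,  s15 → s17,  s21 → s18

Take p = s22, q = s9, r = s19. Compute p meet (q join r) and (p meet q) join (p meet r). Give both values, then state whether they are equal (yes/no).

s18; s18; yes

q join r = s19, so p meet (q join r) = s22 meet s19 = s18.
p meet q = s21 and p meet r = s18, so (p meet q) join (p meet r) = s21 join s18 = s18.
Equal: yes.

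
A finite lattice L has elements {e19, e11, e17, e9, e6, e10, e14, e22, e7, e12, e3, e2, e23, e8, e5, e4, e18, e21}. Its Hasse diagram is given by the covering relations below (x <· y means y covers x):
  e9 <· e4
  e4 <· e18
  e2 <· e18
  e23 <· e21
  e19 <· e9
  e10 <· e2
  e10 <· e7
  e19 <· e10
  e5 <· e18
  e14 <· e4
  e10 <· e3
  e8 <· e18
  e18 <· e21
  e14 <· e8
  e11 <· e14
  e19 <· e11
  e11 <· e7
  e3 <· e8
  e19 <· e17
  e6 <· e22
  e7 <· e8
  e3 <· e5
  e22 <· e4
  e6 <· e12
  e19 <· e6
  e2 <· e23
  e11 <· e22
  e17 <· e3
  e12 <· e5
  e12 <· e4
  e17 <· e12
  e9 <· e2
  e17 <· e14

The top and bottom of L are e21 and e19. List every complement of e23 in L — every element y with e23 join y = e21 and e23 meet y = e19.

Need y with e23 ∨ y = e21 and e23 ∧ y = e19.
Checking each element gives: e11, e12, e14, e17, e22, e6.

e11, e12, e14, e17, e22, e6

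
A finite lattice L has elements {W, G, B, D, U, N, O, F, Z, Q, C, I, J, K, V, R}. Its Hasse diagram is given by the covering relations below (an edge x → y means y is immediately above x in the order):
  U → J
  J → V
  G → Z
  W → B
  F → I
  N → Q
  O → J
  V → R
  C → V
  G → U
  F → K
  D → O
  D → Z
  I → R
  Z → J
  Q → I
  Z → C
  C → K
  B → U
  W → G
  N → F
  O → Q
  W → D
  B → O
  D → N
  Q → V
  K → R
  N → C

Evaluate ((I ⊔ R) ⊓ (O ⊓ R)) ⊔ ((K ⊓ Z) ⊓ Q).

I ∨ R = R
O ∧ R = O
R ∧ O = O
K ∧ Z = Z
Z ∧ Q = D
O ∨ D = O

O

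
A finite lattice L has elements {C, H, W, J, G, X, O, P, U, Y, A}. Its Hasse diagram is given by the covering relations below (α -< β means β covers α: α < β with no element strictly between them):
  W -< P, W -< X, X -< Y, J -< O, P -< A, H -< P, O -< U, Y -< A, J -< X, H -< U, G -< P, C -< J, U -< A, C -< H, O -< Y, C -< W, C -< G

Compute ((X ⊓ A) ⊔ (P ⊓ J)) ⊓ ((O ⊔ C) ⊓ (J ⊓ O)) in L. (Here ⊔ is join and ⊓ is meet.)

X ∧ A = X
P ∧ J = C
X ∨ C = X
O ∨ C = O
J ∧ O = J
O ∧ J = J
X ∧ J = J

J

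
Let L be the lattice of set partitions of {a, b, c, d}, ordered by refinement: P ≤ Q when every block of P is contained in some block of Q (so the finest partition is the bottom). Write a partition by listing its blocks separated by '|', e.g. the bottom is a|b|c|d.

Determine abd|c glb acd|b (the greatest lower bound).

ad|b|c

Common lower bounds of {abd|c, acd|b}: ad|b|c, a|b|c|d.
The greatest among these is ad|b|c.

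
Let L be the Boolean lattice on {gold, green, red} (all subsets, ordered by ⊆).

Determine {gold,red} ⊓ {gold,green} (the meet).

Under ⊆, meet is intersection: {gold,red} ∩ {gold,green} = {gold}.

{gold}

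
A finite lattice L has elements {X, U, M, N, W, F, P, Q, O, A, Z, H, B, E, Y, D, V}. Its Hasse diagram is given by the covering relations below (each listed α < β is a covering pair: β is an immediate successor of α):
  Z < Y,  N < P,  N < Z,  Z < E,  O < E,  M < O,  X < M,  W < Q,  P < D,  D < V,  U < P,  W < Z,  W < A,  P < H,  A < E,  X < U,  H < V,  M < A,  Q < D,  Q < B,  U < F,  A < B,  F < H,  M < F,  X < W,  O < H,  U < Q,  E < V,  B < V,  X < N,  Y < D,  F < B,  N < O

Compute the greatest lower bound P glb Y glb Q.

Common lower bounds of {P, Y, Q}: X.
The greatest among these is X.

X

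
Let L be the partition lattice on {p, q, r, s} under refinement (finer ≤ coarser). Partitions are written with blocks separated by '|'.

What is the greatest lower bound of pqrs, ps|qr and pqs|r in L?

ps|q|r

The meet (common refinement) of pqrs, ps|qr, pqs|r intersects blocks pairwise, giving ps|q|r.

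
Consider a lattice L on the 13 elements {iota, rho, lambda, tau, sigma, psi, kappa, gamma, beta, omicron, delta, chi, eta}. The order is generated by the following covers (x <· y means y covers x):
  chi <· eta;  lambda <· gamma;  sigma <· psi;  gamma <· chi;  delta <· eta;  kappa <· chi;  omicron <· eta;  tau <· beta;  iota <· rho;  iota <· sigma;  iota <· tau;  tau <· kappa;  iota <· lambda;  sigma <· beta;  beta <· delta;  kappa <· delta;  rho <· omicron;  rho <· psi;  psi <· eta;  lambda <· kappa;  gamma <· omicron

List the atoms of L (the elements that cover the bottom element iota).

lambda, rho, sigma, tau

The atoms are exactly the elements that cover iota: lambda, rho, sigma, tau.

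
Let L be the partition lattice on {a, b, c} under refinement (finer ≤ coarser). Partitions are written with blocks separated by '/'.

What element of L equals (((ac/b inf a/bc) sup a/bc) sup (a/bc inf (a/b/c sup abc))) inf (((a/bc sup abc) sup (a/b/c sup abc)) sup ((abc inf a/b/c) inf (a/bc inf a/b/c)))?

a/bc

ac/b ∧ a/bc = a/b/c
a/b/c ∨ a/bc = a/bc
a/b/c ∨ abc = abc
a/bc ∧ abc = a/bc
a/bc ∨ a/bc = a/bc
a/bc ∨ abc = abc
a/b/c ∨ abc = abc
abc ∨ abc = abc
abc ∧ a/b/c = a/b/c
a/bc ∧ a/b/c = a/b/c
a/b/c ∧ a/b/c = a/b/c
abc ∨ a/b/c = abc
a/bc ∧ abc = a/bc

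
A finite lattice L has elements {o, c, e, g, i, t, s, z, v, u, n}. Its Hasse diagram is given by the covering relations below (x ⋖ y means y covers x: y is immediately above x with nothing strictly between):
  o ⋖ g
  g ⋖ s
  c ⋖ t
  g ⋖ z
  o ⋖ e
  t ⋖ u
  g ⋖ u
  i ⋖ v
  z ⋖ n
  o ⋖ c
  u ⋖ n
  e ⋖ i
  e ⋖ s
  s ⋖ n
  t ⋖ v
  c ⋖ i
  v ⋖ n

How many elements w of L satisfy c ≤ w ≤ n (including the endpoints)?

6

The interval [c, n] = {c, i, n, t, u, v}, which has 6 elements.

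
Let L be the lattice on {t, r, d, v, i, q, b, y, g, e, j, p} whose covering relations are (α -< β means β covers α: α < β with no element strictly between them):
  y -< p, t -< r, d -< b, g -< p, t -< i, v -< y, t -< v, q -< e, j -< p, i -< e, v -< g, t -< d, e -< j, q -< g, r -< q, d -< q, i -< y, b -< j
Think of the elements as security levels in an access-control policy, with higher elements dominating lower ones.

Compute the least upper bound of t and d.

d

Common upper bounds of {t, d}: b, d, e, g, j, p, q.
The least among these is d.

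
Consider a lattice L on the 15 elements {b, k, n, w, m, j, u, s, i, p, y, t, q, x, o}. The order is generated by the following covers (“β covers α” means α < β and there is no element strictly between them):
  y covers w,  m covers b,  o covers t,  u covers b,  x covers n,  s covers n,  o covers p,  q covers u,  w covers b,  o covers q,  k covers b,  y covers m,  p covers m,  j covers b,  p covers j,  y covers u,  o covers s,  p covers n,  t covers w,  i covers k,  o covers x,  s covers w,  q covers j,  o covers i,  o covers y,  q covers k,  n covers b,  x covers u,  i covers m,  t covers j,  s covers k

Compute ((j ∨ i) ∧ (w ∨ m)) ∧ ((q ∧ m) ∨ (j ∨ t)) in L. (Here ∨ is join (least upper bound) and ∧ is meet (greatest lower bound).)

j ∨ i = o
w ∨ m = y
o ∧ y = y
q ∧ m = b
j ∨ t = t
b ∨ t = t
y ∧ t = w

w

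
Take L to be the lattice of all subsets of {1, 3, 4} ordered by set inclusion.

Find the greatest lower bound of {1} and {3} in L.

Under ⊆, meet is intersection: {1} ∩ {3} = ∅.

∅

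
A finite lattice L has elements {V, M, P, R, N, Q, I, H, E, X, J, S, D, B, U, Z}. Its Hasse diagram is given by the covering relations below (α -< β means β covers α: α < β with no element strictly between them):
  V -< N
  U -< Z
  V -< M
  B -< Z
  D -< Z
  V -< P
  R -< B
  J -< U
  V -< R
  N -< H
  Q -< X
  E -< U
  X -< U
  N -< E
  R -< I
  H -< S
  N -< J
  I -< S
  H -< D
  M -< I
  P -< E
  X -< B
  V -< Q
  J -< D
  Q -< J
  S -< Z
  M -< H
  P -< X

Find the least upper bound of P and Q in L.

Common upper bounds of {P, Q}: B, U, X, Z.
The least among these is X.

X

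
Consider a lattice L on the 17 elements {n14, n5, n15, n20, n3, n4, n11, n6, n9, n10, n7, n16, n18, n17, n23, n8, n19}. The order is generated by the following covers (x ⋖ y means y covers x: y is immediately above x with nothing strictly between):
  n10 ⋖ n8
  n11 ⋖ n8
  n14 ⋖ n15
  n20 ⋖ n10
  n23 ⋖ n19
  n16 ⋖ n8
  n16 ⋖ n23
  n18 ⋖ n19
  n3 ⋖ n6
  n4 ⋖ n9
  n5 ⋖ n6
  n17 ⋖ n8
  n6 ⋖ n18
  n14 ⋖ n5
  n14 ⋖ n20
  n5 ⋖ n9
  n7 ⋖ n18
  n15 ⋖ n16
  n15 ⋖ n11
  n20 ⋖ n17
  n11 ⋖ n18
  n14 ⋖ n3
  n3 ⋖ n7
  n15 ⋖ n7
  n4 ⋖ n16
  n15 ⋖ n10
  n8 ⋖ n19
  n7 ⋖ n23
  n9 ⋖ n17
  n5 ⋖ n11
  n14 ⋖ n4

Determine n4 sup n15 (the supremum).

Common upper bounds of {n4, n15}: n16, n19, n23, n8.
The least among these is n16.

n16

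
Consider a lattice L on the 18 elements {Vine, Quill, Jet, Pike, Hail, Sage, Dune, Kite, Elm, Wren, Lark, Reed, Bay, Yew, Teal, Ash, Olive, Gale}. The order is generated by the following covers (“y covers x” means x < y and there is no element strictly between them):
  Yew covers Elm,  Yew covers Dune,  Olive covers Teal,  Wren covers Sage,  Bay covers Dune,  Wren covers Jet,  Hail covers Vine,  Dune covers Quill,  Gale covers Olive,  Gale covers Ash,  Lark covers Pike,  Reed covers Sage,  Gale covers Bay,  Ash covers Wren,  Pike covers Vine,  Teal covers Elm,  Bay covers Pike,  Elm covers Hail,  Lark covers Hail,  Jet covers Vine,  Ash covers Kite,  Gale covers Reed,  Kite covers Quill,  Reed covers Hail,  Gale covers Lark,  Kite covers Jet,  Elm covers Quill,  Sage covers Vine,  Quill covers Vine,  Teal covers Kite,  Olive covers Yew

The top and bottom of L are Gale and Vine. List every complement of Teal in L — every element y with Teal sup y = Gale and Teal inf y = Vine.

Need y with Teal ∨ y = Gale and Teal ∧ y = Vine.
Checking each element gives: Pike, Sage.

Pike, Sage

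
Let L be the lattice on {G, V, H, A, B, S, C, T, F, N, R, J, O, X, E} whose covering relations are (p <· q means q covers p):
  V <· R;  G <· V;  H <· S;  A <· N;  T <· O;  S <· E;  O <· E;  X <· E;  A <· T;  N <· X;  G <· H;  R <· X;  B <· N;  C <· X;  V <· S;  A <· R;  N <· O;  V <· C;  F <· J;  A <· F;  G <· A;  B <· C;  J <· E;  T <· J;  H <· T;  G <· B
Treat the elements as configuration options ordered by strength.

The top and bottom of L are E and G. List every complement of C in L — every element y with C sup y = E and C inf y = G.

F, H, J, T

Need y with C ∨ y = E and C ∧ y = G.
Checking each element gives: F, H, J, T.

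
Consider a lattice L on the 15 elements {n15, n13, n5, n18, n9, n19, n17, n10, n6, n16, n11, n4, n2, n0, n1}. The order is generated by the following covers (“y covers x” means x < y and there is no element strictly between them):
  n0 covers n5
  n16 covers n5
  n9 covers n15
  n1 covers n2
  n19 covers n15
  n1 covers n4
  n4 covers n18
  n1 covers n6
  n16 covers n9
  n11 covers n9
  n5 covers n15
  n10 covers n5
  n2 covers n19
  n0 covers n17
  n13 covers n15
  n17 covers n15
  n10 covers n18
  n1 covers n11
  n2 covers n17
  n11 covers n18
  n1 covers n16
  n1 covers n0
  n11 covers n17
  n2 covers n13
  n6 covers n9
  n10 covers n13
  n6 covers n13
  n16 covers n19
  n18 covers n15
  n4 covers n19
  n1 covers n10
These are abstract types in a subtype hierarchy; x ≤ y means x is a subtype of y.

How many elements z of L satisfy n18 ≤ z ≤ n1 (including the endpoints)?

The interval [n18, n1] = {n1, n10, n11, n18, n4}, which has 5 elements.

5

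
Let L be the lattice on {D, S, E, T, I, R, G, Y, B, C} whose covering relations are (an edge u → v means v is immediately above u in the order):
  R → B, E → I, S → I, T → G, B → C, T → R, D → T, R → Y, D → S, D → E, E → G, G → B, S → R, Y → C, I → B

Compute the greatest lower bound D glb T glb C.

D

Common lower bounds of {D, T, C}: D.
The greatest among these is D.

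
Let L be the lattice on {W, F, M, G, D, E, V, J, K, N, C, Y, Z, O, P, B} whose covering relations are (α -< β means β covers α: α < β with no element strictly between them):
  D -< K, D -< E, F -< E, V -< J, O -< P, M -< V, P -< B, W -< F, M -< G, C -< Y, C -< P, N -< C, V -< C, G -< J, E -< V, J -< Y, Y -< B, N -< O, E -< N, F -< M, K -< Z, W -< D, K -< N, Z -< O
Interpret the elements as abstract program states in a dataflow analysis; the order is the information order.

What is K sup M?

Common upper bounds of {K, M}: B, C, P, Y.
The least among these is C.

C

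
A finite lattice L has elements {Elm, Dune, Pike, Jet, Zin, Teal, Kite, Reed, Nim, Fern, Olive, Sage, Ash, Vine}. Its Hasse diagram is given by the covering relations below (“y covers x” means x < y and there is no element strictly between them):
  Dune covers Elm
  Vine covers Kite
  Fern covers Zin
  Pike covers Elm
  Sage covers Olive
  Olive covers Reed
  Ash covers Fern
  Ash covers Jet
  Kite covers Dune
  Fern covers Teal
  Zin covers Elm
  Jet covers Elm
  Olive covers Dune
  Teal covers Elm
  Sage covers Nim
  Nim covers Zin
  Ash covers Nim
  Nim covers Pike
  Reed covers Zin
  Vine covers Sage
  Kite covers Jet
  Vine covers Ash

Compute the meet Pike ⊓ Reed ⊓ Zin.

Elm

Common lower bounds of {Pike, Reed, Zin}: Elm.
The greatest among these is Elm.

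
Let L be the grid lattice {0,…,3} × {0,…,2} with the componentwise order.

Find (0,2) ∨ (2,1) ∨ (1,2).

In a product of chains, the join is componentwise max, giving (2,2).

(2,2)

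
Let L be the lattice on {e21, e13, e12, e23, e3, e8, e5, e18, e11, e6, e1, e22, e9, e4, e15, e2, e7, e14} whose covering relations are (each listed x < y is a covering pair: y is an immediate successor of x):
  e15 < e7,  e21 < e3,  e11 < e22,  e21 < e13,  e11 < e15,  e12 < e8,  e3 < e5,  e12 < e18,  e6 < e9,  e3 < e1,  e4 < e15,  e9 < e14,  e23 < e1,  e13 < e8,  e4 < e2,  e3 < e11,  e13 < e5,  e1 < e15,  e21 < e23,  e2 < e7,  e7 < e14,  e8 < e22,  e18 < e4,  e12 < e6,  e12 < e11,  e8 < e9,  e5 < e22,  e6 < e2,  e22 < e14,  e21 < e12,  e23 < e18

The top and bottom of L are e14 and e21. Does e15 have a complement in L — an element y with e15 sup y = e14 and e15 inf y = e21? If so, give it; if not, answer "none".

Need y with e15 ∨ y = e14 and e15 ∧ y = e21.
Checking each element gives: e13.

e13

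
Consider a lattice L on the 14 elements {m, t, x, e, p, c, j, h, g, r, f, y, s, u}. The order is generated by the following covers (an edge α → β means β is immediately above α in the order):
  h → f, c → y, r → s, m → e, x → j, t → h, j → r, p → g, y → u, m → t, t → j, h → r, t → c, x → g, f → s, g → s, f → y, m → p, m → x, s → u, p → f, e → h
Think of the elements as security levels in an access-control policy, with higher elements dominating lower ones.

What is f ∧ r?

Common lower bounds of {f, r}: e, h, m, t.
The greatest among these is h.

h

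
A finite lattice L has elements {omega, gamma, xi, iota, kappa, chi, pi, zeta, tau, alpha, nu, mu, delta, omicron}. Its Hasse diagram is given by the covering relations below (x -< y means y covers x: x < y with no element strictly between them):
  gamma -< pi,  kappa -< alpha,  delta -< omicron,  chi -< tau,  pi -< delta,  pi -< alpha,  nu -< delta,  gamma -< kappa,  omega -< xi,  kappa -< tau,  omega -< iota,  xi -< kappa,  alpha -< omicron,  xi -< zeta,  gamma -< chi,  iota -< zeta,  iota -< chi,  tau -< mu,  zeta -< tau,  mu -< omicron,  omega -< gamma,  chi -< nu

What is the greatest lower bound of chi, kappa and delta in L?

Common lower bounds of {chi, kappa, delta}: gamma, omega.
The greatest among these is gamma.

gamma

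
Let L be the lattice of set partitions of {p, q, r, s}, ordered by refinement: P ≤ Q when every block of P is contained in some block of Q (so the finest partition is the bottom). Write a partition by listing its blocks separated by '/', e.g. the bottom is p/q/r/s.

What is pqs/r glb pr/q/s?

The meet (common refinement) of pqs/r and pr/q/s intersects blocks pairwise, giving p/q/r/s.

p/q/r/s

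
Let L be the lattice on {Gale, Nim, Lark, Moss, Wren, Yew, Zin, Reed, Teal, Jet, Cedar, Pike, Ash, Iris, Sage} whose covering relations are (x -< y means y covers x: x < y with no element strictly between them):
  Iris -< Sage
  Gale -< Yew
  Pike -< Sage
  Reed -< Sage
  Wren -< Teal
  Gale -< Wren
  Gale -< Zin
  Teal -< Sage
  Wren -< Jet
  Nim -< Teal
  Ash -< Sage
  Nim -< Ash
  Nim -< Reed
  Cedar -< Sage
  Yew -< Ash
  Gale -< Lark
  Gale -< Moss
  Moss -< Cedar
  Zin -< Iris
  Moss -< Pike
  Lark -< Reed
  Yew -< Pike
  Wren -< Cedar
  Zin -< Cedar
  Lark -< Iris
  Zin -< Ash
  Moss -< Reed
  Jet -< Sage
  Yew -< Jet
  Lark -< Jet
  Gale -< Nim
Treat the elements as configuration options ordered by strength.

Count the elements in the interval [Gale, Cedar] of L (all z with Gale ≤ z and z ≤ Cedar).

5

The interval [Gale, Cedar] = {Cedar, Gale, Moss, Wren, Zin}, which has 5 elements.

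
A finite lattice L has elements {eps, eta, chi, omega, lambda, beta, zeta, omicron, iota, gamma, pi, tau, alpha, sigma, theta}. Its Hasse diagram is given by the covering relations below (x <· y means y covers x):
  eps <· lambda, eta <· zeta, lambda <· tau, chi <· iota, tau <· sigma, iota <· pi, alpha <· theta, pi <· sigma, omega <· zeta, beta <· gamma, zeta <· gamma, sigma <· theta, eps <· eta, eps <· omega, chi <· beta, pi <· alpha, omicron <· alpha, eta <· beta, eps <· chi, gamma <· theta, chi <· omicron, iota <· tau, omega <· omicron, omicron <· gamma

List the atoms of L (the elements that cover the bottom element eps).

The atoms are exactly the elements that cover eps: chi, eta, lambda, omega.

chi, eta, lambda, omega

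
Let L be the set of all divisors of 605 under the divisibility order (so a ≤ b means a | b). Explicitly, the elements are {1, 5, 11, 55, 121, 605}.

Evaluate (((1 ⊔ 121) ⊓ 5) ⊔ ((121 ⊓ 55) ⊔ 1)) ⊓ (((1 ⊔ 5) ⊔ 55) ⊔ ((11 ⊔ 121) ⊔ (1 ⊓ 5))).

1 ∨ 121 = 121
121 ∧ 5 = 1
121 ∧ 55 = 11
11 ∨ 1 = 11
1 ∨ 11 = 11
1 ∨ 5 = 5
5 ∨ 55 = 55
11 ∨ 121 = 121
1 ∧ 5 = 1
121 ∨ 1 = 121
55 ∨ 121 = 605
11 ∧ 605 = 11

11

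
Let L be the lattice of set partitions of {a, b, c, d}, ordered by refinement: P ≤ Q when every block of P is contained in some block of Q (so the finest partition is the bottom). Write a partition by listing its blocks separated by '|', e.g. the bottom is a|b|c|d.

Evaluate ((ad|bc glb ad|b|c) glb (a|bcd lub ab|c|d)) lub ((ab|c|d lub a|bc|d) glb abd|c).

ad|bc ∧ ad|b|c = ad|b|c
a|bcd ∨ ab|c|d = abcd
ad|b|c ∧ abcd = ad|b|c
ab|c|d ∨ a|bc|d = abc|d
abc|d ∧ abd|c = ab|c|d
ad|b|c ∨ ab|c|d = abd|c

abd|c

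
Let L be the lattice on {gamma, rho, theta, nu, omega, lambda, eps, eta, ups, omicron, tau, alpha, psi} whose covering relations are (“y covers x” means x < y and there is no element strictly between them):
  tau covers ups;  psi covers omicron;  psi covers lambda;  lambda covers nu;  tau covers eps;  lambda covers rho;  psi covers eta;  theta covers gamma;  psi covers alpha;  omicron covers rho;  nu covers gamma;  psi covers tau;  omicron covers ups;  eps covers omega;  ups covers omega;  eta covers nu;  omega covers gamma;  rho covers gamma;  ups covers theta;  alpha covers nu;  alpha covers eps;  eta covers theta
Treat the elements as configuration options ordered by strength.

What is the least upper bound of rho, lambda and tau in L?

Common upper bounds of {rho, lambda, tau}: psi.
The least among these is psi.

psi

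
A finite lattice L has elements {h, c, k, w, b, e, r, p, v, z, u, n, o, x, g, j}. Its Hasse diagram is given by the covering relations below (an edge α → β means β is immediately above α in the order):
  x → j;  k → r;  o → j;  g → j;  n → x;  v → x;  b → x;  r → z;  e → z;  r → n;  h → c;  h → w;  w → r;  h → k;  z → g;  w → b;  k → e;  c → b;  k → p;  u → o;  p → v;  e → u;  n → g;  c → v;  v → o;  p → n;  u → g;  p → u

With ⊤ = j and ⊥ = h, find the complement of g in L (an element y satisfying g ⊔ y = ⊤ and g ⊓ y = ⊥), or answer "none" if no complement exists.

c

Need y with g ∨ y = j and g ∧ y = h.
Checking each element gives: c.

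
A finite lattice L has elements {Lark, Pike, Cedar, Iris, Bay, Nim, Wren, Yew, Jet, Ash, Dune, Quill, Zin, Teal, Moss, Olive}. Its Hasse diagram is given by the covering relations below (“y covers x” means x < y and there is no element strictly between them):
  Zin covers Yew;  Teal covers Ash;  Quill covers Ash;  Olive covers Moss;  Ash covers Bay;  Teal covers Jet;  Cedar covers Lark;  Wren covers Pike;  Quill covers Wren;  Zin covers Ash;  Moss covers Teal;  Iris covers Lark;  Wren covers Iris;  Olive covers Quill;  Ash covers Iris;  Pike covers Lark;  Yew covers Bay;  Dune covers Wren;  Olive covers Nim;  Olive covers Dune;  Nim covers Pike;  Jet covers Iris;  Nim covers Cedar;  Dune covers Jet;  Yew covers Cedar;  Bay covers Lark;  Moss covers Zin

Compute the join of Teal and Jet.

Common upper bounds of {Teal, Jet}: Moss, Olive, Teal.
The least among these is Teal.

Teal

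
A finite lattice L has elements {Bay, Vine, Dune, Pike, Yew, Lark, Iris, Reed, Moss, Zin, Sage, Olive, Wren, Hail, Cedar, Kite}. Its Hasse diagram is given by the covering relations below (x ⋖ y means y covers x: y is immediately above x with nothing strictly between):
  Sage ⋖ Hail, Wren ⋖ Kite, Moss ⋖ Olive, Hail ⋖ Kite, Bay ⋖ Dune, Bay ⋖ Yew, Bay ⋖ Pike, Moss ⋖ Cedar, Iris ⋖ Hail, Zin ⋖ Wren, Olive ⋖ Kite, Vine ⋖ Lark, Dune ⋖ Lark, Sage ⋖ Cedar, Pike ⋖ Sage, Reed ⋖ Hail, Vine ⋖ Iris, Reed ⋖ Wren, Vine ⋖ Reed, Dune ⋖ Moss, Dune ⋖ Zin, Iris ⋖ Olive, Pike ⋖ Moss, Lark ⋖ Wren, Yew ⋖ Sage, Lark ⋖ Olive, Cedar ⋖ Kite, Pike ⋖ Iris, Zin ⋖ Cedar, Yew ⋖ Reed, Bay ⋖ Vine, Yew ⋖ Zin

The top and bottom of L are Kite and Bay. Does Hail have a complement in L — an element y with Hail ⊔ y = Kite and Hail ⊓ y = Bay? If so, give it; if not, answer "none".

Need y with Hail ∨ y = Kite and Hail ∧ y = Bay.
Checking each element gives: Dune.

Dune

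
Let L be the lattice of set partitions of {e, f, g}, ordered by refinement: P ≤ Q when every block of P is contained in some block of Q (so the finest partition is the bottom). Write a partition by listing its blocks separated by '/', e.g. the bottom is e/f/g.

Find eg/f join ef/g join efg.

efg

The join of eg/f, ef/g, efg merges any blocks that overlap across the partitions, giving efg.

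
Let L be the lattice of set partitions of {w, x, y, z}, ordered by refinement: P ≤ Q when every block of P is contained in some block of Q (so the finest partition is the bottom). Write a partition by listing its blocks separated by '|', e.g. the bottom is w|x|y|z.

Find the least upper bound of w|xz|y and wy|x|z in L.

The join of w|xz|y and wy|x|z merges any blocks that overlap across the partitions, giving wy|xz.

wy|xz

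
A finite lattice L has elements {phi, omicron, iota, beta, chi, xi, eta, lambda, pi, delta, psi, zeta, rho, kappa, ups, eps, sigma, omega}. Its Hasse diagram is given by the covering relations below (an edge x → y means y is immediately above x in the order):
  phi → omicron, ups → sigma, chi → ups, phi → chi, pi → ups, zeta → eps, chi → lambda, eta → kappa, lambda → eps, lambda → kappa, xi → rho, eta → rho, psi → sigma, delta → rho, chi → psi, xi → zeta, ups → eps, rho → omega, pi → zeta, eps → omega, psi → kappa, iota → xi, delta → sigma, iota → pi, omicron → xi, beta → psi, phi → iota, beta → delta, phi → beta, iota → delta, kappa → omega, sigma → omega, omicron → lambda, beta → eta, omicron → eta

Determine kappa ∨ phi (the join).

Common upper bounds of {kappa, phi}: kappa, omega.
The least among these is kappa.

kappa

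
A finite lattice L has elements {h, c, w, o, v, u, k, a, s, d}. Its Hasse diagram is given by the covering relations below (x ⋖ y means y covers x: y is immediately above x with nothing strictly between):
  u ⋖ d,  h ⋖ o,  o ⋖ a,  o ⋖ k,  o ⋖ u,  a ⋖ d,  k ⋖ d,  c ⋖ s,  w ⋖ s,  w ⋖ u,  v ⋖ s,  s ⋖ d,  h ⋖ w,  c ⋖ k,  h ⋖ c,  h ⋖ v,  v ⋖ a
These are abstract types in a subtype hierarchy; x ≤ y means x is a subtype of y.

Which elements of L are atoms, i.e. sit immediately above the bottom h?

c, o, v, w

The atoms are exactly the elements that cover h: c, o, v, w.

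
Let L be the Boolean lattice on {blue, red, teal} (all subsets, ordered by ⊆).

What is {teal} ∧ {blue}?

Common lower bounds of {{teal}, {blue}}: {}.
The greatest among these is {}.

{}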